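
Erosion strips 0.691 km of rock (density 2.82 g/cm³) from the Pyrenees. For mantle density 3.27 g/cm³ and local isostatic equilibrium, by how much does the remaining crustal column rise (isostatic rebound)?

Unloading: uplift u = e ρ_c/ρ_m = 0.691 km × 2.82/3.27 = 0.596 km.

0.596 km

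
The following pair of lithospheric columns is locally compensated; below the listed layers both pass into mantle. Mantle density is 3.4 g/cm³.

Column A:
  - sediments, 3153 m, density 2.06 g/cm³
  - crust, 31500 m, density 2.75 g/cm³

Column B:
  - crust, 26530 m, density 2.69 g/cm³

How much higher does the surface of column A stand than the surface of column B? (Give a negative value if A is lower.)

1720 m

For any compensation level in the mantle, the mantle terms cancel and isostasy reduces to e = (Σt_A − Σt_B) − (Σ(ρt)_A − Σ(ρt)_B) / ρ_m.
Σt_A = 34653 m; Σt_B = 26530 m; Σ(ρt)_A = 93120.18; Σ(ρt)_B = 71365.7 (in m·g/cm³).
e = (34653 − 26530) − (93120.18 − 71365.7) / 3.4 = 1720 m.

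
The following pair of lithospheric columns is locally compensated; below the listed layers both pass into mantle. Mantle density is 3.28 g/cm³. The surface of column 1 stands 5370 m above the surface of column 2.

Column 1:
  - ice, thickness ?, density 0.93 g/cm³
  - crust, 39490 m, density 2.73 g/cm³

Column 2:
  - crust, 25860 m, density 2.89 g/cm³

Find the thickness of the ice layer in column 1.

2540 m

Take the compensation level at the base of the deeper column (depth z_c below the surface of column 1) and equate Σ ρ_i t_i down to z_c; mantle fills any gap and the z_c terms cancel.
Column 1: x×0.93 + 39490×2.73 + (z_c − 39490 − x)×3.28
Column 2: 5370×0 + 25860×2.89 + (z_c − 5370 − 25860)×3.28
The z_c×3.28 term appears on both sides and cancels. Collect the known terms of each column as K = Σ(ρt)_known − 3.28 × (depth of known layers): K_1 = 107807.7 − 3.28×39490 = −21719.5; K_2 = 74735.4 − 3.28×(5370 + 25860) = −27699.
Balance: K_1 − x×(3.28 − 0.93) = K_2, so x = (K_1 − K_2)/(3.28 − 0.93) = 5979.5/2.35 = 2540 m.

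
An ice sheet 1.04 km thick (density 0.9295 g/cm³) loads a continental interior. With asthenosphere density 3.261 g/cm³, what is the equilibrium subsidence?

Isostatic balance requires: the ice load ρ_ice t is balanced by mantle displaced below, ρ_m s.
s = t ρ_ice / ρ_m = 1.04 km × 0.9295/3.261 = 0.296 km.

0.296 km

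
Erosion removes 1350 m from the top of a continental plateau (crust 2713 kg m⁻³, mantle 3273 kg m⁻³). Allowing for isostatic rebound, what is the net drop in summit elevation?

231 m

Rebound u = e ρ_c/ρ_m = 1350 m × 2713/3273 = 1119 m.
Net surface drop = e − u = 1350 m − 1119 m = e (ρ_m − ρ_c)/ρ_m = 231 m.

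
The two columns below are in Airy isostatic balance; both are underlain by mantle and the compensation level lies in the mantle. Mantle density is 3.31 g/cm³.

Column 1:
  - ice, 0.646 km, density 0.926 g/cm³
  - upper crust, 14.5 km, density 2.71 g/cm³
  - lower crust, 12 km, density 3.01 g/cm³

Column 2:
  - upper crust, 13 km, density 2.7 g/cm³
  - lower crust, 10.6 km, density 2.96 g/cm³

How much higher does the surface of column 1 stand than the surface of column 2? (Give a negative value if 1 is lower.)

0.665 km

For any compensation level in the mantle, the mantle terms cancel and isostasy reduces to e = (Σt_1 − Σt_2) − (Σ(ρt)_1 − Σ(ρt)_2) / ρ_m.
Σt_1 = 27.146 km; Σt_2 = 23.6 km; Σ(ρt)_1 = 76.013196; Σ(ρt)_2 = 66.476 (in km·g/cm³).
e = (27.146 − 23.6) − (76.013196 − 66.476) / 3.31 = 0.665 km.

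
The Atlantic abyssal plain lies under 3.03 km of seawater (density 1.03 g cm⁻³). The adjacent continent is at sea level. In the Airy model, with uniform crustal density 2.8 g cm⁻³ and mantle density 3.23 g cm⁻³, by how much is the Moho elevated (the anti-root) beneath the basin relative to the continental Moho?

In Airy isostatic equilibrium: replacing crust with seawater at the top is compensated by replacing crust with mantle at the base: d (ρ_c − ρ_w) = a (ρ_m − ρ_c).
a = d (ρ_c − ρ_w)/(ρ_m − ρ_c) = 3.03 km × 1.77/0.43 = 12.5 km.

12.5 km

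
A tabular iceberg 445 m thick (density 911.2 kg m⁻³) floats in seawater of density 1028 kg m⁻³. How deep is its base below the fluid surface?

Draft d = t ρ_obj/ρ_fluid = 445 m × 911.2/1028 = 394 m.

394 m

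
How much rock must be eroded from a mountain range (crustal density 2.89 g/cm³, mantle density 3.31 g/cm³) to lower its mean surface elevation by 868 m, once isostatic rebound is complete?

6840 m

Net drop Δ = e − u = e − e ρ_c/ρ_m = e (ρ_m − ρ_c)/ρ_m.
e = Δ ρ_m/(ρ_m − ρ_c) = 868 m × 3.31/0.42 = 6840 m.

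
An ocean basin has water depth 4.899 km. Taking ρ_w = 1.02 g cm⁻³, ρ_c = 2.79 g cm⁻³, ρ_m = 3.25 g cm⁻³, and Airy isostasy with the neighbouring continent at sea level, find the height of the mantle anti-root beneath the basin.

18.9 km

Balancing pressure at the compensation depth: replacing crust with seawater at the top is compensated by replacing crust with mantle at the base: d (ρ_c − ρ_w) = a (ρ_m − ρ_c).
a = d (ρ_c − ρ_w)/(ρ_m − ρ_c) = 4.899 km × 1.77/0.46 = 18.9 km.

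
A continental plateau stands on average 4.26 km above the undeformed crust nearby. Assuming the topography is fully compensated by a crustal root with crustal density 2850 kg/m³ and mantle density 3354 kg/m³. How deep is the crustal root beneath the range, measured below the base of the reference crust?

Isostatic balance requires: the weight of the topography is balanced by the buoyancy of the root, ρ_c h = (ρ_m − ρ_c) r.
r = h · ρ_c / (ρ_m − ρ_c) = 4.26 km × 2850 / (3354 − 2850) = 24.1 km.

24.1 km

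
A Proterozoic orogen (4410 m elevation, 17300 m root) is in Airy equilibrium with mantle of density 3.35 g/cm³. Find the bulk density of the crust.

2.67 g/cm³

ρ_c h = (ρ_m − ρ_c) r → ρ_c (h + r) = ρ_m r → ρ_c = ρ_m r / (h + r).
ρ_c = 3.35 × 17300 m / (4410 m + 17300 m) = 2.67 g/cm³.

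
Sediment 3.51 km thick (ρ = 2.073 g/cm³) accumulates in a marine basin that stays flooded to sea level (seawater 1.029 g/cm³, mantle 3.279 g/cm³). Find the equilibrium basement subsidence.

1.63 km

Submarine loading: the sediment displaces seawater, and the subsidence is in turn flooded, so s (ρ_m − ρ_w) = t (ρ_sed − ρ_w).
s = 3.51 km × (2.073 − 1.029) / (3.279 − 1.029) = 1.63 km.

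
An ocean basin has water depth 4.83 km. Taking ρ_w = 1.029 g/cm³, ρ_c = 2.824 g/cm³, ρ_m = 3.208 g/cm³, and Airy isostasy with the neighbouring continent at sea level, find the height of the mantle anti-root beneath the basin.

By Archimedes' principle applied to the lithosphere: replacing crust with seawater at the top is compensated by replacing crust with mantle at the base: d (ρ_c − ρ_w) = a (ρ_m − ρ_c).
a = d (ρ_c − ρ_w)/(ρ_m − ρ_c) = 4.83 km × 1.795/0.384 = 22.6 km.

22.6 km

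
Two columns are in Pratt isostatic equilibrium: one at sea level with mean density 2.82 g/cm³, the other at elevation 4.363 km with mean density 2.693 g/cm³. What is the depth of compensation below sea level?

ρ_ref D = ρ (D + h) → D (ρ_ref − ρ) = ρ h.
D = ρ h/(ρ_ref − ρ) = 2.693 × 4.363 km/(2.82 − 2.693) = 92.5 km.

92.5 km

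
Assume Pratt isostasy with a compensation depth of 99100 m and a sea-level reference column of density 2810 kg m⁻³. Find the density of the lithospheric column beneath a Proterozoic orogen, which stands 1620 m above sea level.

2760 kg m⁻³

Pratt balance: ρ_ref D = ρ (D + h).
ρ = ρ_ref D/(D + h) = 2810 × 99100 m/(99100 m + 1620 m) = 2760 kg m⁻³.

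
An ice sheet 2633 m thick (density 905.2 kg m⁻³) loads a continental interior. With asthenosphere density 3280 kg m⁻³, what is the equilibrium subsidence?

Balancing pressure at the compensation depth: the ice load ρ_ice t is balanced by mantle displaced below, ρ_m s.
s = t ρ_ice / ρ_m = 2633 m × 905.2/3280 = 727 m.

727 m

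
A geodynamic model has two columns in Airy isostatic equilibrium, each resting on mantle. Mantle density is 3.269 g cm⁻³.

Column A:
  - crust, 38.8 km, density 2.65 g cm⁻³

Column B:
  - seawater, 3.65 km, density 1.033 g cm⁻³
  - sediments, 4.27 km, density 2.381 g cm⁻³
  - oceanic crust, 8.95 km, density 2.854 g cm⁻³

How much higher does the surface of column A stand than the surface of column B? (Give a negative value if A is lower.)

For any compensation level in the mantle, the mantle terms cancel and isostasy reduces to e = (Σt_A − Σt_B) − (Σ(ρt)_A − Σ(ρt)_B) / ρ_m.
Σt_A = 38.8 km; Σt_B = 16.87 km; Σ(ρt)_A = 102.82; Σ(ρt)_B = 39.48062 (in km·g cm⁻³).
e = (38.8 − 16.87) − (102.82 − 39.48062) / 3.269 = 2.55 km.

2.55 km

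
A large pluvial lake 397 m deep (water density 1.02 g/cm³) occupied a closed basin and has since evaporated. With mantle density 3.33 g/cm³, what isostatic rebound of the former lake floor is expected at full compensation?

u = d ρ_w/ρ_m = 397 m × 1.02/3.33 = 122 m.

122 m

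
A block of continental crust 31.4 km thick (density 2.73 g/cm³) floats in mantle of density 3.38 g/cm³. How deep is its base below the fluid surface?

25.4 km

Draft d = t ρ_obj/ρ_fluid = 31.4 km × 2.73/3.38 = 25.4 km.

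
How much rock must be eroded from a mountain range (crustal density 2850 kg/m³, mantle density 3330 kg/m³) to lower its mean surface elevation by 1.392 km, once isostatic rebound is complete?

Net drop Δ = e − u = e − e ρ_c/ρ_m = e (ρ_m − ρ_c)/ρ_m.
e = Δ ρ_m/(ρ_m − ρ_c) = 1.392 km × 3330/480 = 9.66 km.

9.66 km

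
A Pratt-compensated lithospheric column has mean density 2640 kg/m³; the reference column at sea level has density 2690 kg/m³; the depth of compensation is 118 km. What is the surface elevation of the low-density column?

ρ_ref D = ρ (D + h) → h = D (ρ_ref − ρ)/ρ.
h = 118 km × (2690 − 2640)/2640 = 2.23 km.

2.23 km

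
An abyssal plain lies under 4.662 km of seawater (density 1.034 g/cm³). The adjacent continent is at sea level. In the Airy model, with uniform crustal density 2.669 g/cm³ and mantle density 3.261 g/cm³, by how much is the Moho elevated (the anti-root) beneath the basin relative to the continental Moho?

12.9 km

For local isostatic compensation: replacing crust with seawater at the top is compensated by replacing crust with mantle at the base: d (ρ_c − ρ_w) = a (ρ_m − ρ_c).
a = d (ρ_c − ρ_w)/(ρ_m − ρ_c) = 4.662 km × 1.635/0.592 = 12.9 km.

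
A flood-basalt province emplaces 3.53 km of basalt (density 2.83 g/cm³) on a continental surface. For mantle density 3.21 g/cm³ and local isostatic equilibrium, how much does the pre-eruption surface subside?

Subaerial loading: s = t ρ_load / ρ_m.
s = 3.53 km × 2.83/3.21 = 3.11 km.

3.11 km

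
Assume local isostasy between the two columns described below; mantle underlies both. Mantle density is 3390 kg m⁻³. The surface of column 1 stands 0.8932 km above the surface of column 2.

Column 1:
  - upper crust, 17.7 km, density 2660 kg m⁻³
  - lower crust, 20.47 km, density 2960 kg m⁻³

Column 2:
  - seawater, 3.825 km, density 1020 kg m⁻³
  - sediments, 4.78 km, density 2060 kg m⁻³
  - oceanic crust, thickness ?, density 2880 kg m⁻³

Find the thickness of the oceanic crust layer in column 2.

Take the compensation level at the base of the deeper column (depth z_c below the surface of column 1) and equate Σ ρ_i t_i down to z_c; mantle fills any gap and the z_c terms cancel.
Column 1: 17.7×2660 + 20.47×2960 + (z_c − 38.17)×3390
Column 2: 0.8932×0 + 3.825×1020 + 4.78×2060 + x×2880 + (z_c − 0.8932 − 8.605 − x)×3390
The z_c×3390 term appears on both sides and cancels. Collect the known terms of each column as K = Σ(ρt)_known − 3390 × (depth of known layers): K_1 = 107673.2 − 3390×38.17 = −21723.1; K_2 = 13748.3 − 3390×(0.8932 + 8.605) = −18450.598.
Balance: K_1 = K_2 − x×(3390 − 2880), so x = (K_2 − K_1)/(3390 − 2880) = 3272.5/510 = 6.42 km.

6.42 km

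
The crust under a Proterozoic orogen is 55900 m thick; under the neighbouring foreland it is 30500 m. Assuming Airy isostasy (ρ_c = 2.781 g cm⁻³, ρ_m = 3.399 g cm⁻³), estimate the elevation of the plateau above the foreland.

Excess crust Δ = 55900 m − 30500 m = 25400 m, split between elevation h and root r with h + r = Δ.
Airy balance ρ_c h = (ρ_m − ρ_c) r gives r = h ρ_c/(ρ_m − ρ_c), so h (1 + ρ_c/(ρ_m − ρ_c)) = Δ, i.e. h = Δ (ρ_m − ρ_c)/ρ_m.
h = 25400 m × 0.618/3.399 = 4620 m.

4620 m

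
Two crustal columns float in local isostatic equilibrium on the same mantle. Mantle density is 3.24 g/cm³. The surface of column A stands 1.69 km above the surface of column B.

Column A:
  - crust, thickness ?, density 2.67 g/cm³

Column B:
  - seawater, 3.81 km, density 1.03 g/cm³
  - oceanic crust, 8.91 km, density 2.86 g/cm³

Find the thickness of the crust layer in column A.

30.3 km

Take the compensation level at the base of the deeper column (depth z_c below the surface of column A) and equate Σ ρ_i t_i down to z_c; mantle fills any gap and the z_c terms cancel.
Column A: x×2.67 + (z_c − 0 − x)×3.24
Column B: 1.69×0 + 3.81×1.03 + 8.91×2.86 + (z_c − 1.69 − 12.72)×3.24
The z_c×3.24 term appears on both sides and cancels. Collect the known terms of each column as K = Σ(ρt)_known − 3.24 × (depth of known layers): K_A = 0 − 3.24×0 = 0; K_B = 29.4069 − 3.24×(1.69 + 12.72) = −17.2815.
Balance: K_A − x×(3.24 − 2.67) = K_B, so x = (K_A − K_B)/(3.24 − 2.67) = 17.2815/0.57 = 30.3 km.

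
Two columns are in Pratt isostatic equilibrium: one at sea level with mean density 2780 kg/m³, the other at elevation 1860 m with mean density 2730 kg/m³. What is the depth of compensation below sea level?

102000 m

ρ_ref D = ρ (D + h) → D (ρ_ref − ρ) = ρ h.
D = ρ h/(ρ_ref − ρ) = 2730 × 1860 m/(2780 − 2730) = 102000 m.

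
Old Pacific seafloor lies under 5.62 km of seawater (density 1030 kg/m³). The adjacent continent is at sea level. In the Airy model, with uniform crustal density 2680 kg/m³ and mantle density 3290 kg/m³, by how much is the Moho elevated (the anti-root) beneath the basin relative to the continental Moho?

In Airy isostatic equilibrium: replacing crust with seawater at the top is compensated by replacing crust with mantle at the base: d (ρ_c − ρ_w) = a (ρ_m − ρ_c).
a = d (ρ_c − ρ_w)/(ρ_m − ρ_c) = 5.62 km × 1650/610 = 15.2 km.

15.2 km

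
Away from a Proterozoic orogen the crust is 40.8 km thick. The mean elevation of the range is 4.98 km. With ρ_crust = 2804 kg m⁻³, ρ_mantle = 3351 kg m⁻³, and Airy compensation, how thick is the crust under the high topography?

Root depth r = h ρ_c / (ρ_m − ρ_c) = 4.98 km × 2804 / 547 = 25.53 km.
Total thickness = T + h + r = 40.8 km + 4.98 km + 25.53 km = 71.3 km.

71.3 km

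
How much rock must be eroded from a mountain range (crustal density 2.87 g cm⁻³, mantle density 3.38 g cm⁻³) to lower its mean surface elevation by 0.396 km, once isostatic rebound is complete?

Net drop Δ = e − u = e − e ρ_c/ρ_m = e (ρ_m − ρ_c)/ρ_m.
e = Δ ρ_m/(ρ_m − ρ_c) = 0.396 km × 3.38/0.51 = 2.62 km.

2.62 km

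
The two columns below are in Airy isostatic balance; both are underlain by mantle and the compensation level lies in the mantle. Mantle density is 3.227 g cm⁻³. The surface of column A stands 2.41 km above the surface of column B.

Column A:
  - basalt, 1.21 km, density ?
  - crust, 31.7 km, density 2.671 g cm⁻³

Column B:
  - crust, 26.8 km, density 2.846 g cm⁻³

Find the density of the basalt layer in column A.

Take the compensation level at the base of the deeper column (depth z_c below the surface of column A) and equate Σ ρ_i t_i down to z_c; mantle fills any gap and the z_c terms cancel.
Column A: 1.21×ρ + 31.7×2.671 + (z_c − 32.91)×3.227
Column B: 2.41×0 + 26.8×2.846 + (z_c − 2.41 − 26.8)×3.227
The z_c×3.227 term appears on both sides and cancels. Collect the known terms of each column as K = Σ(ρt)_known − 3.227 × (depth of known layers): K_A = 84.6707 − 3.227×32.91 = −21.52987; K_B = 76.2728 − 3.227×(2.41 + 26.8) = −17.98787.
Balance: K_A + 1.21×ρ = K_B, so ρ = (K_B − K_A)/1.21 = 3.542/1.21 = 2.93 g cm⁻³.

2.93 g cm⁻³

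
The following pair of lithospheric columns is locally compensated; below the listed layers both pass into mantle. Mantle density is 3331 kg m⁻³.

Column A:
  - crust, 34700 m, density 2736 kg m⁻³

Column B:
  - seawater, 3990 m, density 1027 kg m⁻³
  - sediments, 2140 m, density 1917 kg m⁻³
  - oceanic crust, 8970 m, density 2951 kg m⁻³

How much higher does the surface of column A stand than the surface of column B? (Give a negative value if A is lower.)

1510 m

For any compensation level in the mantle, the mantle terms cancel and isostasy reduces to e = (Σt_A − Σt_B) − (Σ(ρt)_A − Σ(ρt)_B) / ρ_m.
Σt_A = 34700 m; Σt_B = 15100 m; Σ(ρt)_A = 94939200; Σ(ρt)_B = 34670580 (in m·kg m⁻³).
e = (34700 − 15100) − (94939200 − 34670580) / 3331 = 1510 m.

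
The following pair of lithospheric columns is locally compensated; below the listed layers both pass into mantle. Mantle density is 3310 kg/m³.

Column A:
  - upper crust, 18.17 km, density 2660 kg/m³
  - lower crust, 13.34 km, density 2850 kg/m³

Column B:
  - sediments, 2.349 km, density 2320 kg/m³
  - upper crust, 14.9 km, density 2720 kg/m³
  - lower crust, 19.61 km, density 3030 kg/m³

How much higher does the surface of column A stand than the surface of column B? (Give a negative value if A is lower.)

0.405 km

For any compensation level in the mantle, the mantle terms cancel and isostasy reduces to e = (Σt_A − Σt_B) − (Σ(ρt)_A − Σ(ρt)_B) / ρ_m.
Σt_A = 31.51 km; Σt_B = 36.859 km; Σ(ρt)_A = 86351.2; Σ(ρt)_B = 105395.98 (in km·kg/m³).
e = (31.51 − 36.859) − (86351.2 − 105395.98) / 3310 = 0.405 km.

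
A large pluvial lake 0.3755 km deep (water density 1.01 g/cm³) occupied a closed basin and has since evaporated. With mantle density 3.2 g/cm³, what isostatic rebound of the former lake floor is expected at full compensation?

0.119 km

u = d ρ_w/ρ_m = 0.3755 km × 1.01/3.2 = 0.119 km.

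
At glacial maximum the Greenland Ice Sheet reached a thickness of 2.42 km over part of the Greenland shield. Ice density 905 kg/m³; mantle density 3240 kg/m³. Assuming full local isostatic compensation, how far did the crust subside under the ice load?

For local isostatic compensation: the ice load ρ_ice t is balanced by mantle displaced below, ρ_m s.
s = t ρ_ice / ρ_m = 2.42 km × 905/3240 = 0.676 km.

0.676 km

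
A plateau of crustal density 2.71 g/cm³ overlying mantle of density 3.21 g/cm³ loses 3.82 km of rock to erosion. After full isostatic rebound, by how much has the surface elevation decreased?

0.595 km

Rebound u = e ρ_c/ρ_m = 3.82 km × 2.71/3.21 = 3.225 km.
Net surface drop = e − u = 3.82 km − 3.225 km = e (ρ_m − ρ_c)/ρ_m = 0.595 km.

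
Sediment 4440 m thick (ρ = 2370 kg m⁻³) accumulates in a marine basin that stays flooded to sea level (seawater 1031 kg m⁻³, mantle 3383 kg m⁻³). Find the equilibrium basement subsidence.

Submarine loading: the sediment displaces seawater, and the subsidence is in turn flooded, so s (ρ_m − ρ_w) = t (ρ_sed − ρ_w).
s = 4440 m × (2370 − 1031) / (3383 − 1031) = 2530 m.

2530 m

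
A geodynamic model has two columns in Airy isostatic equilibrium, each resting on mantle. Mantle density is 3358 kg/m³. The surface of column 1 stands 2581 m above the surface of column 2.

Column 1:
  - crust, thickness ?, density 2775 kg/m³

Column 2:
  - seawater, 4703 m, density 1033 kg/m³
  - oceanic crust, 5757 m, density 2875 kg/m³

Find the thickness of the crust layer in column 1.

Take the compensation level at the base of the deeper column (depth z_c below the surface of column 1) and equate Σ ρ_i t_i down to z_c; mantle fills any gap and the z_c terms cancel.
Column 1: x×2775 + (z_c − 0 − x)×3358
Column 2: 2581×0 + 4703×1033 + 5757×2875 + (z_c − 2581 − 10460)×3358
The z_c×3358 term appears on both sides and cancels. Collect the known terms of each column as K = Σ(ρt)_known − 3358 × (depth of known layers): K_1 = 0 − 3358×0 = 0; K_2 = 21409574 − 3358×(2581 + 10460) = −22382104.
Balance: K_1 − x×(3358 − 2775) = K_2, so x = (K_1 − K_2)/(3358 − 2775) = 22382100/583 = 38400 m.

38400 m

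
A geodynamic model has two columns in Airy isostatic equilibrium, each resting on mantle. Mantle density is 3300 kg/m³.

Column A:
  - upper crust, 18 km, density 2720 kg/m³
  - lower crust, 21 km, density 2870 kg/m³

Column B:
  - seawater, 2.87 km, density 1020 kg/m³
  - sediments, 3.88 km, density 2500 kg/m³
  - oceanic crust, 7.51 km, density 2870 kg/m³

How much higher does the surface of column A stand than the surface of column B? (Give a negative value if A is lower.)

For any compensation level in the mantle, the mantle terms cancel and isostasy reduces to e = (Σt_A − Σt_B) − (Σ(ρt)_A − Σ(ρt)_B) / ρ_m.
Σt_A = 39 km; Σt_B = 14.26 km; Σ(ρt)_A = 109230; Σ(ρt)_B = 34181.1 (in km·kg/m³).
e = (39 − 14.26) − (109230 − 34181.1) / 3300 = 2 km.

2 km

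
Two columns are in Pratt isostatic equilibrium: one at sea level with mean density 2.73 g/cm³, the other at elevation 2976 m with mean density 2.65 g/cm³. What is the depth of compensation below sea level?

ρ_ref D = ρ (D + h) → D (ρ_ref − ρ) = ρ h.
D = ρ h/(ρ_ref − ρ) = 2.65 × 2976 m/(2.73 − 2.65) = 98600 m.

98600 m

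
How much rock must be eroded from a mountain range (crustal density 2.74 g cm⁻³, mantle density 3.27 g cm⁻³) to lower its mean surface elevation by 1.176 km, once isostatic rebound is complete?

7.26 km

Net drop Δ = e − u = e − e ρ_c/ρ_m = e (ρ_m − ρ_c)/ρ_m.
e = Δ ρ_m/(ρ_m − ρ_c) = 1.176 km × 3.27/0.53 = 7.26 km.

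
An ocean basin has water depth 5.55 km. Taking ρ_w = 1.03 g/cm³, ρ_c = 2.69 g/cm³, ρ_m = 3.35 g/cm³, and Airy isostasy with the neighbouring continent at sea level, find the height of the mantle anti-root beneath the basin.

14 km

Isostatic balance requires: replacing crust with seawater at the top is compensated by replacing crust with mantle at the base: d (ρ_c − ρ_w) = a (ρ_m − ρ_c).
a = d (ρ_c − ρ_w)/(ρ_m − ρ_c) = 5.55 km × 1.66/0.66 = 14 km.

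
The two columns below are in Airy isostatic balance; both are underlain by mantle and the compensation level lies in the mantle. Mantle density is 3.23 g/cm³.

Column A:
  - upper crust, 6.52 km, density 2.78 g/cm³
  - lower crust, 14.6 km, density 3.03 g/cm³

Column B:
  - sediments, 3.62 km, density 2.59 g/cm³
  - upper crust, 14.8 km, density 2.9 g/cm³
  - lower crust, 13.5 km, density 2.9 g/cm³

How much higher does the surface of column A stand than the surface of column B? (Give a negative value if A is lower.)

For any compensation level in the mantle, the mantle terms cancel and isostasy reduces to e = (Σt_A − Σt_B) − (Σ(ρt)_A − Σ(ρt)_B) / ρ_m.
Σt_A = 21.12 km; Σt_B = 31.92 km; Σ(ρt)_A = 62.3636; Σ(ρt)_B = 91.4458 (in km·g/cm³).
e = (21.12 − 31.92) − (62.3636 − 91.4458) / 3.23 = −1.8 km.

−1.8 km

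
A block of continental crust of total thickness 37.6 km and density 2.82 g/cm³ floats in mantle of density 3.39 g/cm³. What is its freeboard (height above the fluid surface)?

Floating equilibrium: submerged depth d = t ρ_obj/ρ_fluid = 37.6 km × 2.82/3.39 = 31.28 km.
Freeboard = t − d = 37.6 km − 31.28 km = 6.32 km.

6.32 km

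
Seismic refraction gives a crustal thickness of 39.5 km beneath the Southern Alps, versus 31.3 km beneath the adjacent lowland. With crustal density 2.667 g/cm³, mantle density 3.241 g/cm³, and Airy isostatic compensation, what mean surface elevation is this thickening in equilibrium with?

1.45 km

Excess crust Δ = 39.5 km − 31.3 km = 8.2 km, split between elevation h and root r with h + r = Δ.
Airy balance ρ_c h = (ρ_m − ρ_c) r gives r = h ρ_c/(ρ_m − ρ_c), so h (1 + ρ_c/(ρ_m − ρ_c)) = Δ, i.e. h = Δ (ρ_m − ρ_c)/ρ_m.
h = 8.2 km × 0.574/3.241 = 1.45 km.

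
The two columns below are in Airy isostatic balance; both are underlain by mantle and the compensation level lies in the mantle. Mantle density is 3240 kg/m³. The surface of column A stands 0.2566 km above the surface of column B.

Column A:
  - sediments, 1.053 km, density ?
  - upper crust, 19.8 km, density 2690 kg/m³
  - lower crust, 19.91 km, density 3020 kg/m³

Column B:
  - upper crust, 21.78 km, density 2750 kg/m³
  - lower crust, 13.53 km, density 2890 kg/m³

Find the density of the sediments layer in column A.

Take the compensation level at the base of the deeper column (depth z_c below the surface of column A) and equate Σ ρ_i t_i down to z_c; mantle fills any gap and the z_c terms cancel.
Column A: 1.053×ρ + 19.8×2690 + 19.91×3020 + (z_c − 40.763)×3240
Column B: 0.2566×0 + 21.78×2750 + 13.53×2890 + (z_c − 0.2566 − 35.31)×3240
The z_c×3240 term appears on both sides and cancels. Collect the known terms of each column as K = Σ(ρt)_known − 3240 × (depth of known layers): K_A = 113390.2 − 3240×40.763 = −18681.92; K_B = 98996.7 − 3240×(0.2566 + 35.31) = −16239.084.
Balance: K_A + 1.053×ρ = K_B, so ρ = (K_B − K_A)/1.053 = 2442.84/1.053 = 2320 kg/m³.

2320 kg/m³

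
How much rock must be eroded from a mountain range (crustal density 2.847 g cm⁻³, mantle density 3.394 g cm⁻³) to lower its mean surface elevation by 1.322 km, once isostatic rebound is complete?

Net drop Δ = e − u = e − e ρ_c/ρ_m = e (ρ_m − ρ_c)/ρ_m.
e = Δ ρ_m/(ρ_m − ρ_c) = 1.322 km × 3.394/0.547 = 8.2 km.

8.2 km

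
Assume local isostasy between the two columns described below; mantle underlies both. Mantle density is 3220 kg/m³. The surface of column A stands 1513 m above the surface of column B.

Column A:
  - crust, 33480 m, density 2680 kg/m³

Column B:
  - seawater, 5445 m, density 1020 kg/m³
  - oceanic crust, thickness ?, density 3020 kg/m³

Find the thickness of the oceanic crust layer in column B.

6140 m

Take the compensation level at the base of the deeper column (depth z_c below the surface of column A) and equate Σ ρ_i t_i down to z_c; mantle fills any gap and the z_c terms cancel.
Column A: 33480×2680 + (z_c − 33480)×3220
Column B: 1513×0 + 5445×1020 + x×3020 + (z_c − 1513 − 5445 − x)×3220
The z_c×3220 term appears on both sides and cancels. Collect the known terms of each column as K = Σ(ρt)_known − 3220 × (depth of known layers): K_A = 89726400 − 3220×33480 = −18079200; K_B = 5553900 − 3220×(1513 + 5445) = −16850860.
Balance: K_A = K_B − x×(3220 − 3020), so x = (K_B − K_A)/(3220 − 3020) = 1228340/200 = 6140 m.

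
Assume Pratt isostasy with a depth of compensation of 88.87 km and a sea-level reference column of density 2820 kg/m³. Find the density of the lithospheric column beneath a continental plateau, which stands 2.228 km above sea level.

Pratt balance: ρ_ref D = ρ (D + h).
ρ = ρ_ref D/(D + h) = 2820 × 88.87 km/(88.87 km + 2.228 km) = 2750 kg/m³.

2750 kg/m³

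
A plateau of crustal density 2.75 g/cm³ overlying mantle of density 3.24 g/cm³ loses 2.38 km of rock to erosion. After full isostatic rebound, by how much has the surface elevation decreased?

0.36 km

Rebound u = e ρ_c/ρ_m = 2.38 km × 2.75/3.24 = 2.02 km.
Net surface drop = e − u = 2.38 km − 2.02 km = e (ρ_m − ρ_c)/ρ_m = 0.36 km.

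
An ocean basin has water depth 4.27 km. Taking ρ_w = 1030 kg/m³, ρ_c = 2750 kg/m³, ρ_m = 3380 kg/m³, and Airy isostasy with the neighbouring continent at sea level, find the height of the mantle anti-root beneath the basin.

Balancing pressure at the compensation depth: replacing crust with seawater at the top is compensated by replacing crust with mantle at the base: d (ρ_c − ρ_w) = a (ρ_m − ρ_c).
a = d (ρ_c − ρ_w)/(ρ_m − ρ_c) = 4.27 km × 1720/630 = 11.7 km.

11.7 km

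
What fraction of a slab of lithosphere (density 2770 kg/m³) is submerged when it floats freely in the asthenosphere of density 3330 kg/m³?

Submerged fraction = ρ_obj/ρ_fluid = 2770/3330 = 83.2%.

83.2%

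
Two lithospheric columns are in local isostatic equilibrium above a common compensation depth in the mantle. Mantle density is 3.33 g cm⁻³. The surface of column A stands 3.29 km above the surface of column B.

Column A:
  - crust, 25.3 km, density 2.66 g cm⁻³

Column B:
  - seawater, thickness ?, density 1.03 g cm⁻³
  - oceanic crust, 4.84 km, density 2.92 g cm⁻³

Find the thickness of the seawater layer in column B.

1.74 km

Take the compensation level at the base of the deeper column (depth z_c below the surface of column A) and equate Σ ρ_i t_i down to z_c; mantle fills any gap and the z_c terms cancel.
Column A: 25.3×2.66 + (z_c − 25.3)×3.33
Column B: 3.29×0 + x×1.03 + 4.84×2.92 + (z_c − 3.29 − 4.84 − x)×3.33
The z_c×3.33 term appears on both sides and cancels. Collect the known terms of each column as K = Σ(ρt)_known − 3.33 × (depth of known layers): K_A = 67.298 − 3.33×25.3 = −16.951; K_B = 14.1328 − 3.33×(3.29 + 4.84) = −12.9401.
Balance: K_A = K_B − x×(3.33 − 1.03), so x = (K_B − K_A)/(3.33 − 1.03) = 4.0109/2.3 = 1.74 km.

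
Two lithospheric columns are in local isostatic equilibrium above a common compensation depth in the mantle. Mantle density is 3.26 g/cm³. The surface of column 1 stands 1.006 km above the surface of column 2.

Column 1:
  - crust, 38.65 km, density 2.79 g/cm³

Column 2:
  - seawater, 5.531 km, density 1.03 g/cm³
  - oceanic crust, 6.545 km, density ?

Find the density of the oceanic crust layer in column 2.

2.87 g/cm³

Take the compensation level at the base of the deeper column (depth z_c below the surface of column 1) and equate Σ ρ_i t_i down to z_c; mantle fills any gap and the z_c terms cancel.
Column 1: 38.65×2.79 + (z_c − 38.65)×3.26
Column 2: 1.006×0 + 5.531×1.03 + 6.545×ρ + (z_c − 1.006 − 12.076)×3.26
The z_c×3.26 term appears on both sides and cancels. Collect the known terms of each column as K = Σ(ρt)_known − 3.26 × (depth of known layers): K_1 = 107.8335 − 3.26×38.65 = −18.1655; K_2 = 5.69693 − 3.26×(1.006 + 12.076) = −36.95039.
Balance: K_1 = K_2 + 6.545×ρ, so ρ = (K_1 − K_2)/6.545 = 18.7849/6.545 = 2.87 g/cm³.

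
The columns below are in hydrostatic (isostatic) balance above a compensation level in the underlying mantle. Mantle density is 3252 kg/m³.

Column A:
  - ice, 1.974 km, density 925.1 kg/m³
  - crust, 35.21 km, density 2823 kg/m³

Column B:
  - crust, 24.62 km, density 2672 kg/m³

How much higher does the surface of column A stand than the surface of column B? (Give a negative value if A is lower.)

For any compensation level in the mantle, the mantle terms cancel and isostasy reduces to e = (Σt_A − Σt_B) − (Σ(ρt)_A − Σ(ρt)_B) / ρ_m.
Σt_A = 37.184 km; Σt_B = 24.62 km; Σ(ρt)_A = 101223.977; Σ(ρt)_B = 65784.64 (in km·kg/m³).
e = (37.184 − 24.62) − (101223.977 − 65784.64) / 3252 = 1.67 km.

1.67 km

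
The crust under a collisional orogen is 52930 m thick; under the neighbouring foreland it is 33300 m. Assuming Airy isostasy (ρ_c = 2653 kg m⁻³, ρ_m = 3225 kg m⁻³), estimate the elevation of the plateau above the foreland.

Excess crust Δ = 52930 m − 33300 m = 19630 m, split between elevation h and root r with h + r = Δ.
Airy balance ρ_c h = (ρ_m − ρ_c) r gives r = h ρ_c/(ρ_m − ρ_c), so h (1 + ρ_c/(ρ_m − ρ_c)) = Δ, i.e. h = Δ (ρ_m − ρ_c)/ρ_m.
h = 19630 m × 572/3225 = 3480 m.

3480 m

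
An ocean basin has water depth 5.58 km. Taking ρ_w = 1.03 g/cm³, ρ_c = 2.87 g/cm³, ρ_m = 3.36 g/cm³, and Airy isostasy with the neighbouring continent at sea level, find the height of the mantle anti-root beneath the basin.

Isostatic balance requires: replacing crust with seawater at the top is compensated by replacing crust with mantle at the base: d (ρ_c − ρ_w) = a (ρ_m − ρ_c).
a = d (ρ_c − ρ_w)/(ρ_m − ρ_c) = 5.58 km × 1.84/0.49 = 21 km.

21 km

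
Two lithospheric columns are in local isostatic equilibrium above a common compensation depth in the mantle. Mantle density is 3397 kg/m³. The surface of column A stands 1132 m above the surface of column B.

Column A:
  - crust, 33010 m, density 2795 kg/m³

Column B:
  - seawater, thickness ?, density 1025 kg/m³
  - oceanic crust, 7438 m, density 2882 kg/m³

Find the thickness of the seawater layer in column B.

Take the compensation level at the base of the deeper column (depth z_c below the surface of column A) and equate Σ ρ_i t_i down to z_c; mantle fills any gap and the z_c terms cancel.
Column A: 33010×2795 + (z_c − 33010)×3397
Column B: 1132×0 + x×1025 + 7438×2882 + (z_c − 1132 − 7438 − x)×3397
The z_c×3397 term appears on both sides and cancels. Collect the known terms of each column as K = Σ(ρt)_known − 3397 × (depth of known layers): K_A = 92262950 − 3397×33010 = −19872020; K_B = 21436316 − 3397×(1132 + 7438) = −7675974.
Balance: K_A = K_B − x×(3397 − 1025), so x = (K_B − K_A)/(3397 − 1025) = 12196000/2372 = 5140 m.

5140 m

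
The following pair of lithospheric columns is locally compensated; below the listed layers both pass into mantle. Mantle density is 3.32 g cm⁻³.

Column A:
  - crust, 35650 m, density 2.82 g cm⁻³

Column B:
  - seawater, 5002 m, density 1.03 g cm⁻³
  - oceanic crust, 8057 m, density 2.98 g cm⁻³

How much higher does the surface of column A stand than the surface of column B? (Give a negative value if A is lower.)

For any compensation level in the mantle, the mantle terms cancel and isostasy reduces to e = (Σt_A − Σt_B) − (Σ(ρt)_A − Σ(ρt)_B) / ρ_m.
Σt_A = 35650 m; Σt_B = 13059 m; Σ(ρt)_A = 100533; Σ(ρt)_B = 29161.92 (in m·g cm⁻³).
e = (35650 − 13059) − (100533 − 29161.92) / 3.32 = 1090 m.

1090 m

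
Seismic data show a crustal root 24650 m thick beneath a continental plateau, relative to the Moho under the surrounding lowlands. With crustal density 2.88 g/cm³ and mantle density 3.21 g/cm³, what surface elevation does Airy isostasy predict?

For local isostatic compensation: ρ_c h = (ρ_m − ρ_c) r.
h = r (ρ_m − ρ_c) / ρ_c = 24650 m × (3.21 − 2.88) / 2.88 = 2820 m.

2820 m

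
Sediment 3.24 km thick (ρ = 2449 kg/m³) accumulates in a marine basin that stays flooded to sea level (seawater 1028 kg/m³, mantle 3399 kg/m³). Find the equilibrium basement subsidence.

1.94 km

Submarine loading: the sediment displaces seawater, and the subsidence is in turn flooded, so s (ρ_m − ρ_w) = t (ρ_sed − ρ_w).
s = 3.24 km × (2449 − 1028) / (3399 − 1028) = 1.94 km.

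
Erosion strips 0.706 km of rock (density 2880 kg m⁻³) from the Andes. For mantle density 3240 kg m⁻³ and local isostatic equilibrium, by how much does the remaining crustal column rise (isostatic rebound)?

0.628 km

Unloading: uplift u = e ρ_c/ρ_m = 0.706 km × 2880/3240 = 0.628 km.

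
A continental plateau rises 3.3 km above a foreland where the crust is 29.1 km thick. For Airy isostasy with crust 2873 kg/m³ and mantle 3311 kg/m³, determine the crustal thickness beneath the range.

54 km

Root depth r = h ρ_c / (ρ_m − ρ_c) = 3.3 km × 2873 / 438 = 21.65 km.
Total thickness = T + h + r = 29.1 km + 3.3 km + 21.65 km = 54 km.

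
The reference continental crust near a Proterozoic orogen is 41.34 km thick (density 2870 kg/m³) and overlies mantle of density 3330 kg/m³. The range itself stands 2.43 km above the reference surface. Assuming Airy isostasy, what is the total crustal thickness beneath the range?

Root depth r = h ρ_c / (ρ_m − ρ_c) = 2.43 km × 2870 / 460 = 15.16 km.
Total thickness = T + h + r = 41.34 km + 2.43 km + 15.16 km = 58.9 km.

58.9 km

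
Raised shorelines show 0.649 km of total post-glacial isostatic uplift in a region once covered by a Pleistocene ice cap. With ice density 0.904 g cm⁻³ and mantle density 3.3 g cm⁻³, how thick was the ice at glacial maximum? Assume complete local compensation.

2.37 km

u = t ρ_ice/ρ_m → t = u ρ_m/ρ_ice = 0.649 km × 3.3/0.904 = 2.37 km.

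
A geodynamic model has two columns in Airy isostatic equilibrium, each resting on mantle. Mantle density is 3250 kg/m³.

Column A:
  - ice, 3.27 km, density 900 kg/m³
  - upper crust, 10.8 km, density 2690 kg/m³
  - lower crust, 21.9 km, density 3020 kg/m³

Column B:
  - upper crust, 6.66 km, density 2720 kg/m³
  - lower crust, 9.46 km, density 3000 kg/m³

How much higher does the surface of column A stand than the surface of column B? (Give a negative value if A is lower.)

For any compensation level in the mantle, the mantle terms cancel and isostasy reduces to e = (Σt_A − Σt_B) − (Σ(ρt)_A − Σ(ρt)_B) / ρ_m.
Σt_A = 35.97 km; Σt_B = 16.12 km; Σ(ρt)_A = 98133; Σ(ρt)_B = 46495.2 (in km·kg/m³).
e = (35.97 − 16.12) − (98133 − 46495.2) / 3250 = 3.96 km.

3.96 km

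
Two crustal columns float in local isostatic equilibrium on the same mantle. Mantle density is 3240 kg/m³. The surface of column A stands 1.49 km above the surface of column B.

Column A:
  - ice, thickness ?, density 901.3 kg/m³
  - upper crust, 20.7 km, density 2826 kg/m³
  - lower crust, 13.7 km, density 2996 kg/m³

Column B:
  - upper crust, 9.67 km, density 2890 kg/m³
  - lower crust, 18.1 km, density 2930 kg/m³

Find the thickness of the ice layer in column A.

Take the compensation level at the base of the deeper column (depth z_c below the surface of column A) and equate Σ ρ_i t_i down to z_c; mantle fills any gap and the z_c terms cancel.
Column A: x×901.3 + 20.7×2826 + 13.7×2996 + (z_c − 34.4 − x)×3240
Column B: 1.49×0 + 9.67×2890 + 18.1×2930 + (z_c − 1.49 − 27.77)×3240
The z_c×3240 term appears on both sides and cancels. Collect the known terms of each column as K = Σ(ρt)_known − 3240 × (depth of known layers): K_A = 99543.4 − 3240×34.4 = −11912.6; K_B = 80979.3 − 3240×(1.49 + 27.77) = −13823.1.
Balance: K_A − x×(3240 − 901.3) = K_B, so x = (K_A − K_B)/(3240 − 901.3) = 1910.5/2338.7 = 0.817 km.

0.817 km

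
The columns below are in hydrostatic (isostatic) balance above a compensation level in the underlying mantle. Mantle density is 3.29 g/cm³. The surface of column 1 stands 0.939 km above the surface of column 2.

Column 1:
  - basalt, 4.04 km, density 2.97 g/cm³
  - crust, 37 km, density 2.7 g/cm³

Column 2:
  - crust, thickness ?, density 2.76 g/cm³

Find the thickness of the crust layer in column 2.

Take the compensation level at the base of the deeper column (depth z_c below the surface of column 1) and equate Σ ρ_i t_i down to z_c; mantle fills any gap and the z_c terms cancel.
Column 1: 4.04×2.97 + 37×2.7 + (z_c − 41.04)×3.29
Column 2: 0.939×0 + x×2.76 + (z_c − 0.939 − 0 − x)×3.29
The z_c×3.29 term appears on both sides and cancels. Collect the known terms of each column as K = Σ(ρt)_known − 3.29 × (depth of known layers): K_1 = 111.8988 − 3.29×41.04 = −23.1228; K_2 = 0 − 3.29×(0.939 + 0) = −3.08931.
Balance: K_1 = K_2 − x×(3.29 − 2.76), so x = (K_2 − K_1)/(3.29 − 2.76) = 20.0335/0.53 = 37.8 km.

37.8 km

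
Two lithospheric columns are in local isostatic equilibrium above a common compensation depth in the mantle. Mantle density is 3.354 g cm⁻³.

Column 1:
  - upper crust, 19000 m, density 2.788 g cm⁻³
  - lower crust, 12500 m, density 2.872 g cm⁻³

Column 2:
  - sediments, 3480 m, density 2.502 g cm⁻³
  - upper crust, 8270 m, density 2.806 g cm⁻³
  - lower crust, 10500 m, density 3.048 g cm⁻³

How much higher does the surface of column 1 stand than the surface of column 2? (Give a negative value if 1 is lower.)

1810 m

For any compensation level in the mantle, the mantle terms cancel and isostasy reduces to e = (Σt_1 − Σt_2) − (Σ(ρt)_1 − Σ(ρt)_2) / ρ_m.
Σt_1 = 31500 m; Σt_2 = 22250 m; Σ(ρt)_1 = 88872; Σ(ρt)_2 = 63916.58 (in m·g cm⁻³).
e = (31500 − 22250) − (88872 − 63916.58) / 3.354 = 1810 m.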